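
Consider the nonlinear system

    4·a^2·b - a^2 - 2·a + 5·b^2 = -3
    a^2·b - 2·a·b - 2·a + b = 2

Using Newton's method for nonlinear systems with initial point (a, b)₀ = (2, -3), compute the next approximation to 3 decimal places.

(1.193, -0.458)

At (2, -3): F = (-8.000, -9.000).
Jacobian J = [[8·a·b - 2·a - 2, 4·a^2 + 10·b], [2·a·b - 2·b - 2, a^2 - 2·a + 1]].
At the point, J = [[-54.000, -14.000], [-8.000, 1.000]] (det J = -166.000).
Solving J·Δ = −F gives Δ = (-0.807, 2.542).
Then the next iterate is (a, b)₁ = (1.193, -0.458).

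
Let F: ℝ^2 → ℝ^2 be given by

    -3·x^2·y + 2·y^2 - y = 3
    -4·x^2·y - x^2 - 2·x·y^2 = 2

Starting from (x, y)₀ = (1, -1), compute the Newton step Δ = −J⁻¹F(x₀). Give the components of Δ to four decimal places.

(0.2500, 0.5625)

At (1, -1): F = (3.0000, -1.0000).
Jacobian J = [[-6·x·y, -3·x^2 + 4·y - 1], [-8·x·y - 2·x - 2·y^2, -4·x^2 - 4·x·y]].
At the point, J = [[6.0000, -8.0000], [4.0000, 0.0000]] (det J = 32.0000).
Solving J·Δ = −F gives Δ = (0.2500, 0.5625).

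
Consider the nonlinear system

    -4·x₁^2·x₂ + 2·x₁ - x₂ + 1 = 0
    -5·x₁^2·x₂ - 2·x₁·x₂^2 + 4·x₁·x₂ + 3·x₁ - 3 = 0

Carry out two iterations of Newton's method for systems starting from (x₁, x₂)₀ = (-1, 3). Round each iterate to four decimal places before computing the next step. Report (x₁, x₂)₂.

(0.0101, 2.9859)

At (-1, 3): F = (-16.0000, -15.0000).
Jacobian J = [[-8·x₁·x₂ + 2, -4·x₁^2 - 1], [-10·x₁·x₂ - 2·x₂^2 + 4·x₂ + 3, -5·x₁^2 - 4·x₁·x₂ + 4·x₁]].
At the point, J = [[26.0000, -5.0000], [27.0000, 3.0000]] (det J = 213.0000).
Solving J·Δ = −F gives Δ = (0.5775, -0.1972).
Then the next iterate is (x₁, x₂)₁ = (-0.4225, 2.8028).
Round to (-0.4225, 2.8028) and repeat: F = (-4.649069, -4.867762), J = [[11.473464, -1.714025], [10.341654, 2.154201]].
Δ = (0.4326, 0.1831), so (x₁, x₂)₂ = (0.0101, 2.9859).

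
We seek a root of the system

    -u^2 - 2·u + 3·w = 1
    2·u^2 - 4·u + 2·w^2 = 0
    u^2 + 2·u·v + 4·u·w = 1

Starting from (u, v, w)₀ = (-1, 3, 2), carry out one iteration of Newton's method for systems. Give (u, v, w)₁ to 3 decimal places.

At (-1, 3, 2): F = (6.000, 14.000, -14.000).
Jacobian J = [[-2·u - 2, 0, 3], [4·u - 4, 0, 4·w], [2·u + 2·v + 4·w, 2·u, 4·u]].
At the point, J = [[0.000, 0.000, 3.000], [-8.000, 0.000, 8.000], [12.000, -2.000, -4.000]] (det J = 48.000).
Solving J·Δ = −F gives Δ = (-0.250, -4.500, -2.000).
Then the next iterate is (u, v, w)₁ = (-1.250, -1.500, 0.000).

(-1.250, -1.500, 0.000)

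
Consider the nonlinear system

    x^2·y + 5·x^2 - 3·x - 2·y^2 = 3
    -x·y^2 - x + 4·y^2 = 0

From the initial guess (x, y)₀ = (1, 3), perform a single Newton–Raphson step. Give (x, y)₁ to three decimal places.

(1.016, 1.565)

At (1, 3): F = (-16.000, 26.000).
Jacobian J = [[2·x·y + 10·x - 3, x^2 - 4·y], [-y^2 - 1, -2·x·y + 8·y]].
At the point, J = [[13.000, -11.000], [-10.000, 18.000]] (det J = 124.000).
Solving J·Δ = −F gives Δ = (0.016, -1.435).
Then the next iterate is (x, y)₁ = (1.016, 1.565).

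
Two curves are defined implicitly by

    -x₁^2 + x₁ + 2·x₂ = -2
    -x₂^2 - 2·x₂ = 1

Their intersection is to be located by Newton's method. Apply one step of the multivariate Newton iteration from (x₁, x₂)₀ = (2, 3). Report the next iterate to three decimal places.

At (2, 3): F = (6.000, -16.000).
Jacobian J = [[-2·x₁ + 1, 2], [0, -2·x₂ - 2]].
At the point, J = [[-3.000, 2.000], [0.000, -8.000]] (det J = 24.000).
Solving J·Δ = −F gives Δ = (0.667, -2.000).
Then the next iterate is (x₁, x₂)₁ = (2.667, 1.000).

(2.667, 1.000)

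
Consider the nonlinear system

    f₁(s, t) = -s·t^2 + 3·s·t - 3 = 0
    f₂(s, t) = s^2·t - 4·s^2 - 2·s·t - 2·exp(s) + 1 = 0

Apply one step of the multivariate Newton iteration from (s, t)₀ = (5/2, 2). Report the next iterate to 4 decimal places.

(1.2993, 1.8394)

At (5/2, 2): F = (2.0000, -45.864988).
Jacobian J = [[-t^2 + 3·t, -2·s·t + 3·s], [2·s·t - 8·s - 2·t - 2·exp(s), s^2 - 2·s]].
At the point, J = [[2.0000, -2.5000], [-38.364988, 1.2500]] (det J = -93.412470).
Solving J·Δ = −F gives Δ = (-1.2007, -0.1606).
Then the next iterate is (s, t)₁ = (1.2993, 1.8394).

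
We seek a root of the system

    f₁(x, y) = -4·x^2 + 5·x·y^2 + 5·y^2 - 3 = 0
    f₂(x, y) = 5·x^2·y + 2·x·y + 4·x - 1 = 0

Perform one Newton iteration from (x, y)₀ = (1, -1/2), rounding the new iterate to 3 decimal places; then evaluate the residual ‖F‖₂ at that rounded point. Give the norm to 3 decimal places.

At (1, -1/2): F = (-4.500, -0.500).
Jacobian J = [[-8·x + 5·y^2, 10·x·y + 10·y], [10·x·y + 2·y + 4, 5·x^2 + 2·x]].
At the point, J = [[-6.750, -10.000], [-2.000, 7.000]] (det J = -67.250).
Solving J·Δ = −F gives Δ = (-0.543, -0.084).
Then the next iterate is (x, y)₁ = (0.457, -0.584).
Re-evaluating at (0.457, -0.584): F = (-1.35080, -0.31562), so ‖F‖₂ = 1.387.

1.387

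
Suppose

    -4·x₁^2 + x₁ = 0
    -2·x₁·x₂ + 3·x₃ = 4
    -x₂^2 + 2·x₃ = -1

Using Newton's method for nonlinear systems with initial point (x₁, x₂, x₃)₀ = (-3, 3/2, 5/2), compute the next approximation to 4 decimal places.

(-1.4400, 1.2910, 0.3114)

At (-3, 3/2, 5/2): F = (-39.0000, 12.5000, 3.7500).
Jacobian J = [[-8·x₁ + 1, 0, 0], [-2·x₂, -2·x₁, 3], [0, -2·x₂, 2]].
At the point, J = [[25.0000, 0.0000, 0.0000], [-3.0000, 6.0000, 3.0000], [0.0000, -3.0000, 2.0000]] (det J = 525.0000).
Solving J·Δ = −F gives Δ = (1.5600, -0.2090, -2.1886).
Then the next iterate is (x₁, x₂, x₃)₁ = (-1.4400, 1.2910, 0.3114).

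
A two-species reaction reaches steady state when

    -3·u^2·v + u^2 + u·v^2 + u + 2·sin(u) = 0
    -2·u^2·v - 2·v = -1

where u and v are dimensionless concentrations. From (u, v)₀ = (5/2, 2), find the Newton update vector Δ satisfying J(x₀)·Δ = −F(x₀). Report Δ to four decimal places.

At (5/2, 2): F = (-17.553056, -28.0000).
Jacobian J = [[-6·u·v + 2·u + v^2 + 2·cos(u) + 1, -3·u^2 + 2·u·v], [-4·u·v, -2·u^2 - 2]].
At the point, J = [[-21.602287, -8.7500], [-20.0000, -14.5000]] (det J = 138.233165).
Solving J·Δ = −F gives Δ = (-0.0689, -1.8360).

(-0.0689, -1.8360)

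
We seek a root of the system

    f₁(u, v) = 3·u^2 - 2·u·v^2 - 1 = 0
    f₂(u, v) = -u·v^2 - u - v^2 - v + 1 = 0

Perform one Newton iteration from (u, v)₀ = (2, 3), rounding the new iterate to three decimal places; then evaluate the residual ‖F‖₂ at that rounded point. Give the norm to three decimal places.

At (2, 3): F = (-25.000, -31.000).
Jacobian J = [[6·u - 2·v^2, -4·u·v], [-v^2 - 1, -2·u·v - 2·v - 1]].
At the point, J = [[-6.000, -24.000], [-10.000, -19.000]] (det J = -126.000).
Solving J·Δ = −F gives Δ = (-2.135, -0.508).
Then the next iterate is (u, v)₁ = (-0.135, 2.492).
Re-evaluating at (-0.135, 2.492): F = (0.73139, -6.72871), so ‖F‖₂ = 6.768.

6.768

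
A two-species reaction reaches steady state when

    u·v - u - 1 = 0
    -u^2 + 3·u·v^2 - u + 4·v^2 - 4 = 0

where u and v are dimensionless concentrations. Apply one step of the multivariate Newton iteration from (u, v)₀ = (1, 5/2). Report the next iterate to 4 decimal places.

(1.5510, 1.1735)

At (1, 5/2): F = (0.5000, 37.7500).
Jacobian J = [[v - 1, u], [-2·u + 3·v^2 - 1, 6·u·v + 8·v]].
At the point, J = [[1.5000, 1.0000], [15.7500, 35.0000]] (det J = 36.7500).
Solving J·Δ = −F gives Δ = (0.5510, -1.3265).
Then the next iterate is (u, v)₁ = (1.5510, 1.1735).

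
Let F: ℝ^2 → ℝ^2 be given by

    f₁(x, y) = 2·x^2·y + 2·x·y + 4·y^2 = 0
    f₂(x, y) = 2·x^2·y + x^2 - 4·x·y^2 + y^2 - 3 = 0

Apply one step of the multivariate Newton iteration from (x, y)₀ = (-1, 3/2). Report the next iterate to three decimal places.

(-1.039, 0.740)

At (-1, 3/2): F = (9.000, 12.250).
Jacobian J = [[4·x·y + 2·y, 2·x^2 + 2·x + 8·y], [4·x·y + 2·x - 4·y^2, 2·x^2 - 8·x·y + 2·y]].
At the point, J = [[-3.000, 12.000], [-17.000, 17.000]] (det J = 153.000).
Solving J·Δ = −F gives Δ = (-0.039, -0.760).
Then the next iterate is (x, y)₁ = (-1.039, 0.740).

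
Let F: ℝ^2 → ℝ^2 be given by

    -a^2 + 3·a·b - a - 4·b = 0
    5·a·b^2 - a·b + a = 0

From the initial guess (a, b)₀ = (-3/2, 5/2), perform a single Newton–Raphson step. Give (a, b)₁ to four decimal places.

At (-3/2, 5/2): F = (-22.0000, -44.6250).
Jacobian J = [[-2·a + 3·b - 1, 3·a - 4], [5·b^2 - b + 1, 10·a·b - a]].
At the point, J = [[9.5000, -8.5000], [29.7500, -36.0000]] (det J = -89.1250).
Solving J·Δ = −F gives Δ = (4.6304, 2.5870).
Then the next iterate is (a, b)₁ = (3.1304, 5.0870).

(3.1304, 5.0870)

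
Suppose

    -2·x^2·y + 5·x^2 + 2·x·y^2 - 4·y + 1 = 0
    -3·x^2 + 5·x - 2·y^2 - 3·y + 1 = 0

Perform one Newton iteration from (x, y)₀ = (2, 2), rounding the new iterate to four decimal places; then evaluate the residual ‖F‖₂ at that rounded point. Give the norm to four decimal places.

4.8532

At (2, 2): F = (13.0000, -15.0000).
Jacobian J = [[-4·x·y + 10·x + 2·y^2, -2·x^2 + 4·x·y - 4], [-6·x + 5, -4·y - 3]].
At the point, J = [[12.0000, 4.0000], [-7.0000, -11.0000]] (det J = -104.0000).
Solving J·Δ = −F gives Δ = (-0.7981, -0.8558).
Then the next iterate is (x, y)₁ = (1.2019, 1.1442).
Re-evaluating at (1.2019, 1.1442): F = (3.487318, -3.375178), so ‖F‖₂ = 4.8532.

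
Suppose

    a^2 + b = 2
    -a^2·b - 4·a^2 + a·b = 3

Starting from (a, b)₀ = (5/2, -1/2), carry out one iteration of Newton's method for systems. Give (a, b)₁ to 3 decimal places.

(18.583, -84.667)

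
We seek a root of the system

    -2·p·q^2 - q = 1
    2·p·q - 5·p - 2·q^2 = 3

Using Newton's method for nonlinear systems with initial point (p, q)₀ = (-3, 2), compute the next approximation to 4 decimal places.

(-2.1852, 1.3704)

At (-3, 2): F = (21.0000, -8.0000).
Jacobian J = [[-2·q^2, -4·p·q - 1], [2·q - 5, 2·p - 4·q]].
At the point, J = [[-8.0000, 23.0000], [-1.0000, -14.0000]] (det J = 135.0000).
Solving J·Δ = −F gives Δ = (0.8148, -0.6296).
Then the next iterate is (p, q)₁ = (-2.1852, 1.3704).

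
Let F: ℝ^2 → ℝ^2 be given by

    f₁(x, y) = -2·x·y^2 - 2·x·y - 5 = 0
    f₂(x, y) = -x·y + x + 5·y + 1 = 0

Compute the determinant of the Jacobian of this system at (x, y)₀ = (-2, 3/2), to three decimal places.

J = [[-2·y^2 - 2·y, -4·x·y - 2·x], [-y + 1, -x + 5]].
At the point, J = [[-7.500, 16.000], [-0.500, 7.000]].
det J = -44.500.

-44.500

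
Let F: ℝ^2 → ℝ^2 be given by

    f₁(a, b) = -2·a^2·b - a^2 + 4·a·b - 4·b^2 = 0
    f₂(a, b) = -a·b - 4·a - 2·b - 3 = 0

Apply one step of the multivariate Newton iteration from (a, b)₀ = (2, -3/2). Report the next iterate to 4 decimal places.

(-3.0909, 0.4318)

At (2, -3/2): F = (-13.0000, -5.0000).
Jacobian J = [[-4·a·b - 2·a + 4·b, -2·a^2 + 4·a - 8·b], [-b - 4, -a - 2]].
At the point, J = [[2.0000, 12.0000], [-2.5000, -4.0000]] (det J = 22.0000).
Solving J·Δ = −F gives Δ = (-5.0909, 1.9318).
Then the next iterate is (a, b)₁ = (-3.0909, 0.4318).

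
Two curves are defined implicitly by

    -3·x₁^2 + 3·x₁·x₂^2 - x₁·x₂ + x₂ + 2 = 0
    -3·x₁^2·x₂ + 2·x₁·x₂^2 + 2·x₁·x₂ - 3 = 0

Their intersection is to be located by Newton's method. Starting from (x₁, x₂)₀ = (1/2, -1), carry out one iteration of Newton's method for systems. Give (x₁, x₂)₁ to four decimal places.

(2.1630, 0.5652)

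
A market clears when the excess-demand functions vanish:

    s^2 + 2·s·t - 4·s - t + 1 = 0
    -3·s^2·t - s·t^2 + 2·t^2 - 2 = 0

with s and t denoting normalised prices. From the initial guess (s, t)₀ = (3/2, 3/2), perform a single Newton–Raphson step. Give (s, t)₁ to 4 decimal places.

(0.5149, 2.3601)

At (3/2, 3/2): F = (0.2500, -11.0000).
Jacobian J = [[2·s + 2·t - 4, 2·s - 1], [-6·s·t - t^2, -3·s^2 - 2·s·t + 4·t]].
At the point, J = [[2.0000, 2.0000], [-15.7500, -5.2500]] (det J = 21.0000).
Solving J·Δ = −F gives Δ = (-0.9851, 0.8601).
Then the next iterate is (s, t)₁ = (0.5149, 2.3601).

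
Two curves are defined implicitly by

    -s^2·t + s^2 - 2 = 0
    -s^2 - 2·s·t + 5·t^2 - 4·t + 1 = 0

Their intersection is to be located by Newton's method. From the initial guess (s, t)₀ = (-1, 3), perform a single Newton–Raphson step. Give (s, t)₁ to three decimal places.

(-0.324, 1.704)

At (-1, 3): F = (-4.000, 39.000).
Jacobian J = [[-2·s·t + 2·s, -s^2], [-2·s - 2·t, -2·s + 10·t - 4]].
At the point, J = [[4.000, -1.000], [-4.000, 28.000]] (det J = 108.000).
Solving J·Δ = −F gives Δ = (0.676, -1.296).
Then the next iterate is (s, t)₁ = (-0.324, 1.704).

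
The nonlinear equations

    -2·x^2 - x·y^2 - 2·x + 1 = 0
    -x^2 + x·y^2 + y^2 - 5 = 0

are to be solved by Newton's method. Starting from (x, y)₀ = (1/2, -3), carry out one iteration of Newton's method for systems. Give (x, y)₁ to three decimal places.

(0.282, -2.277)

At (1/2, -3): F = (-5.000, 8.250).
Jacobian J = [[-4·x - y^2 - 2, -2·x·y], [-2·x + y^2, 2·x·y + 2·y]].
At the point, J = [[-13.000, 3.000], [8.000, -9.000]] (det J = 93.000).
Solving J·Δ = −F gives Δ = (-0.218, 0.723).
Then the next iterate is (x, y)₁ = (0.282, -2.277).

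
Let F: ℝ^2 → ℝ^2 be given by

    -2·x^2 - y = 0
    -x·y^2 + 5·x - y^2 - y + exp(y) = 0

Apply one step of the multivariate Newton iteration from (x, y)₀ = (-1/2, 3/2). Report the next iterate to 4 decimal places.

At (-1/2, 3/2): F = (-2.0000, -0.643311).
Jacobian J = [[-4·x, -1], [-y^2 + 5, -2·x·y - 2·y + exp(y) - 1]].
At the point, J = [[2.0000, -1.0000], [2.7500, 1.981689]] (det J = 6.713378).
Solving J·Δ = −F gives Δ = (0.6862, -0.6276).
Then the next iterate is (x, y)₁ = (0.1862, 0.8724).

(0.1862, 0.8724)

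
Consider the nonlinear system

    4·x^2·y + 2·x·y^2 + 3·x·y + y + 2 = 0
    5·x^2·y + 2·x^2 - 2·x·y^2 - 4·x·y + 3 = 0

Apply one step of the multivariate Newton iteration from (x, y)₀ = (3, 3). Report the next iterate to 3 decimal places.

At (3, 3): F = (194.000, 66.000).
Jacobian J = [[8·x·y + 2·y^2 + 3·y, 4·x^2 + 4·x·y + 3·x + 1], [10·x·y + 4·x - 2·y^2 - 4·y, 5·x^2 - 4·x·y - 4·x]].
At the point, J = [[99.000, 82.000], [72.000, -3.000]] (det J = -6201.000).
Solving J·Δ = −F gives Δ = (-0.967, -1.199).
Then the next iterate is (x, y)₁ = (2.033, 1.801).

(2.033, 1.801)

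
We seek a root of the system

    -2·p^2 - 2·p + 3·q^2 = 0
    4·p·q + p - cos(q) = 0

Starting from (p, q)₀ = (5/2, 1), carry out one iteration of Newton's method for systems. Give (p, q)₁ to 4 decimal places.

(1.0699, 0.5564)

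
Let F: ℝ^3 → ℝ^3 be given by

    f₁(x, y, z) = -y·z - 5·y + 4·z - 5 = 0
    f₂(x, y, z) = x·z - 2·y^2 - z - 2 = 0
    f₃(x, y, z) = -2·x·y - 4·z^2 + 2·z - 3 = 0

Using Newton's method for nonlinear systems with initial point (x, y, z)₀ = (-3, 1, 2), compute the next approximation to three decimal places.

(-1.833, -0.125, 0.708)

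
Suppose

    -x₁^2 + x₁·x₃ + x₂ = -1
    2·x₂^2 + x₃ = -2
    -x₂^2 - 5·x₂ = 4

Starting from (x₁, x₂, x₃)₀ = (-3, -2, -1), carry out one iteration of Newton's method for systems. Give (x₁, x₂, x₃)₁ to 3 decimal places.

(2.200, 0.000, 6.000)

At (-3, -2, -1): F = (-7.000, 9.000, 2.000).
Jacobian J = [[-2·x₁ + x₃, 1, x₁], [0, 4·x₂, 1], [0, -2·x₂ - 5, 0]].
At the point, J = [[5.000, 1.000, -3.000], [0.000, -8.000, 1.000], [0.000, -1.000, 0.000]] (det J = 5.000).
Solving J·Δ = −F gives Δ = (5.200, 2.000, 7.000).
Then the next iterate is (x₁, x₂, x₃)₁ = (2.200, 0.000, 6.000).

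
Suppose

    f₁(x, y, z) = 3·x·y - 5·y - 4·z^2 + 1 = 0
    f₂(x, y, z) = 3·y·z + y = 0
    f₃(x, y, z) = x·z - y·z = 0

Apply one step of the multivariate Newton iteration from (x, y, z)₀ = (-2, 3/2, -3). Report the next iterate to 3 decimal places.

(-1.041, 0.969, -1.277)

At (-2, 3/2, -3): F = (-51.500, -12.000, 10.500).
Jacobian J = [[3·y, 3·x - 5, -8·z], [0, 3·z + 1, 3·y], [z, -z, x - y]].
At the point, J = [[4.500, -11.000, 24.000], [0.000, -8.000, 4.500], [-3.000, 3.000, -3.500]] (det J = -362.250).
Solving J·Δ = −F gives Δ = (0.959, -0.531, 1.723).
Then the next iterate is (x, y, z)₁ = (-1.041, 0.969, -1.277).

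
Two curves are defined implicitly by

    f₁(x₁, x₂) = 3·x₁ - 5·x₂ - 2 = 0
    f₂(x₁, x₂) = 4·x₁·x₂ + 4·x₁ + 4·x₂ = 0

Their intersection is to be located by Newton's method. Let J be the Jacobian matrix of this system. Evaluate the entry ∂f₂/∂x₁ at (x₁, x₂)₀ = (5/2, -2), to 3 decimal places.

-4.000

∂f₂/∂x₁ = 4·x₂ + 4.
At (5/2, -2) this is -4.000.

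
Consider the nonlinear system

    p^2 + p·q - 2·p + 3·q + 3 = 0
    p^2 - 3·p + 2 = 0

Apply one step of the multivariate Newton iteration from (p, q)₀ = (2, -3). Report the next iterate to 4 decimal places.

(2.0000, -0.6000)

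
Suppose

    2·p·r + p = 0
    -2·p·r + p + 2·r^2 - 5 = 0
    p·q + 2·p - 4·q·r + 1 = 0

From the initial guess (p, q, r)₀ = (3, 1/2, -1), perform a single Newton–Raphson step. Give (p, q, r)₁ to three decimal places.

(2.250, -0.625, -0.625)

At (3, 1/2, -1): F = (-3.000, 6.000, 10.500).
Jacobian J = [[2·r + 1, 0, 2·p], [-2·r + 1, 0, -2·p + 4·r], [q + 2, p - 4·r, -4·q]].
At the point, J = [[-1.000, 0.000, 6.000], [3.000, 0.000, -10.000], [2.500, 7.000, -2.000]] (det J = 56.000).
Solving J·Δ = −F gives Δ = (-0.750, -1.125, 0.375).
Then the next iterate is (p, q, r)₁ = (2.250, -0.625, -0.625).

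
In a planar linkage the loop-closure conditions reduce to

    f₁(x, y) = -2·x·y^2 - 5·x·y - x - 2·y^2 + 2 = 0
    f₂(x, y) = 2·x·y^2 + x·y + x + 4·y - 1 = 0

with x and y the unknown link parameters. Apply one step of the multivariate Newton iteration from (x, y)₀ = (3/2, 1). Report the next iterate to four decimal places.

(2.3864, -0.0909)

At (3/2, 1): F = (-12.0000, 9.0000).
Jacobian J = [[-2·y^2 - 5·y - 1, -4·x·y - 5·x - 4·y], [2·y^2 + y + 1, 4·x·y + x + 4]].
At the point, J = [[-8.0000, -17.5000], [4.0000, 11.5000]] (det J = -22.0000).
Solving J·Δ = −F gives Δ = (0.8864, -1.0909).
Then the next iterate is (x, y)₁ = (2.3864, -0.0909).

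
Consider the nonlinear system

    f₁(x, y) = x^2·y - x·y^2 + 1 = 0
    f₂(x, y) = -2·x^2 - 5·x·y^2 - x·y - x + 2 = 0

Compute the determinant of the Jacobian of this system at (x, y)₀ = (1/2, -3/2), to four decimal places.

J = [[2·x·y - y^2, x^2 - 2·x·y], [-4·x - 5·y^2 - y - 1, -10·x·y - x]].
At the point, J = [[-3.7500, 1.7500], [-12.7500, 7.0000]].
det J = -3.9375.

-3.9375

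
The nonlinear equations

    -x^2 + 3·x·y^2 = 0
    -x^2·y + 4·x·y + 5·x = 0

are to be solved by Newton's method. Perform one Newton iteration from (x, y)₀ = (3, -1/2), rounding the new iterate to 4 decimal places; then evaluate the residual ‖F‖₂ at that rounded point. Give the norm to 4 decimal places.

At (3, -1/2): F = (-6.7500, 13.5000).
Jacobian J = [[-2·x + 3·y^2, 6·x·y], [-2·x·y + 4·y + 5, -x^2 + 4·x]].
At the point, J = [[-5.2500, -9.0000], [6.0000, 3.0000]] (det J = 38.2500).
Solving J·Δ = −F gives Δ = (-2.6471, 0.7941).
Then the next iterate is (x, y)₁ = (0.3529, 0.2941).
Re-evaluating at (0.3529, 0.2941): F = (-0.032966, 2.143025), so ‖F‖₂ = 2.1433.

2.1433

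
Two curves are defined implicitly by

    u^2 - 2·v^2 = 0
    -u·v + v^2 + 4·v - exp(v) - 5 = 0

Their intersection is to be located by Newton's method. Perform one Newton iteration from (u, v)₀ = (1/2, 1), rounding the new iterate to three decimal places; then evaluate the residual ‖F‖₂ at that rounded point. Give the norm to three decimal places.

At (1/2, 1): F = (-1.750, -3.21828).
Jacobian J = [[2·u, -4·v], [-v, -u + 2·v - exp(v) + 4]].
At the point, J = [[1.000, -4.000], [-1.000, 2.78172]] (det J = -1.21828).
Solving J·Δ = −F gives Δ = (-14.562, -4.078).
Then the next iterate is (u, v)₁ = (-14.062, -3.078).
Re-evaluating at (-14.062, -3.078): F = (178.79168, -51.16680), so ‖F‖₂ = 185.969.

185.969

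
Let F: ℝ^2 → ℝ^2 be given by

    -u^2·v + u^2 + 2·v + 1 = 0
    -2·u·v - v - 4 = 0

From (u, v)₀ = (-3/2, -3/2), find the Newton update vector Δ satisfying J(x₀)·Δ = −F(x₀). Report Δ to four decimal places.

(0.3860, 2.9211)

At (-3/2, -3/2): F = (3.6250, -7.0000).
Jacobian J = [[-2·u·v + 2·u, -u^2 + 2], [-2·v, -2·u - 1]].
At the point, J = [[-7.5000, -0.2500], [3.0000, 2.0000]] (det J = -14.2500).
Solving J·Δ = −F gives Δ = (0.3860, 2.9211).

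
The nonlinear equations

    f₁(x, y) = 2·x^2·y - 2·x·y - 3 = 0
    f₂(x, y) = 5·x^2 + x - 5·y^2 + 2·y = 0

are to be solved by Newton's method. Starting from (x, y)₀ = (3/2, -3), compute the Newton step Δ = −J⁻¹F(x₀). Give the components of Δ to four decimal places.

(-0.4476, 1.4191)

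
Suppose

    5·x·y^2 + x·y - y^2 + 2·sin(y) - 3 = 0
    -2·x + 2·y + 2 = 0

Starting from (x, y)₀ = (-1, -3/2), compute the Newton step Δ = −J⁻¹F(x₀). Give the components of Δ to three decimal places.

At (-1, -3/2): F = (-16.99499, 1.000).
Jacobian J = [[5·y^2 + y, 10·x·y + x - 2·y + 2·cos(y)], [-2, 2]].
At the point, J = [[9.750, 17.14147], [-2.000, 2.000]] (det J = 53.78295).
Solving J·Δ = −F gives Δ = (0.951, 0.451).

(0.951, 0.451)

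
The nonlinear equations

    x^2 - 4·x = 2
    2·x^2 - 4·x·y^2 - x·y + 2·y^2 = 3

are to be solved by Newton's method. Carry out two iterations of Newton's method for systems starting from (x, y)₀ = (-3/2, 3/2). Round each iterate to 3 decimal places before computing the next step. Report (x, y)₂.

At (-3/2, 3/2): F = (6.250, 21.750).
Jacobian J = [[2·x - 4, 0], [4·x - 4·y^2 - y, -8·x·y - x + 4·y]].
At the point, J = [[-7.000, 0.000], [-16.500, 25.500]] (det J = -178.500).
Solving J·Δ = −F gives Δ = (0.893, -0.275).
Then the next iterate is (x, y)₁ = (-0.607, 1.225).
Round to (-0.607, 1.225) and repeat: F = (0.79645, 5.12524), J = [[-5.214, 0.000], [-9.65550, 11.45560]].
Δ = (0.153, -0.319), so (x, y)₂ = (-0.454, 0.906).

(-0.454, 0.906)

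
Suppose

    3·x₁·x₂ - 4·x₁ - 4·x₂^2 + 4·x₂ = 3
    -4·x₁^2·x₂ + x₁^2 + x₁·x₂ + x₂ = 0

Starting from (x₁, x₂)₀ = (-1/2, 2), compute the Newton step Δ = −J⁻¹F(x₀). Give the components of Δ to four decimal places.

(0.0342, -0.8838)

At (-1/2, 2): F = (-12.0000, -0.7500).
Jacobian J = [[3·x₂ - 4, 3·x₁ - 8·x₂ + 4], [-8·x₁·x₂ + 2·x₁ + x₂, -4·x₁^2 + x₁ + 1]].
At the point, J = [[2.0000, -13.5000], [9.0000, -0.5000]] (det J = 120.5000).
Solving J·Δ = −F gives Δ = (0.0342, -0.8838).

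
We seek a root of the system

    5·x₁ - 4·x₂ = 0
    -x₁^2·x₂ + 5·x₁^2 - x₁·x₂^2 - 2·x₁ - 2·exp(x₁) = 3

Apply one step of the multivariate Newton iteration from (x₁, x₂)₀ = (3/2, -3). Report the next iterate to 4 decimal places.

(-0.2992, -0.3739)

At (3/2, -3): F = (19.5000, -10.463378).
Jacobian J = [[5, -4], [-2·x₁·x₂ + 10·x₁ - x₂^2 - 2·exp(x₁) - 2, -x₁^2 - 2·x₁·x₂]].
At the point, J = [[5.0000, -4.0000], [4.036622, 6.7500]] (det J = 49.896487).
Solving J·Δ = −F gives Δ = (-1.7992, 2.6261).
Then the next iterate is (x₁, x₂)₁ = (-0.2992, -0.3739).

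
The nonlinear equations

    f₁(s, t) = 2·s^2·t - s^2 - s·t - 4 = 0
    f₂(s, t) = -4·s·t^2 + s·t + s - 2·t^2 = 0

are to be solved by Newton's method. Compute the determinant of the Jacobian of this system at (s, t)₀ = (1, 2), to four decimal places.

-79.0000

J = [[4·s·t - 2·s - t, 2·s^2 - s], [-4·t^2 + t + 1, -8·s·t + s - 4·t]].
At the point, J = [[4.0000, 1.0000], [-13.0000, -23.0000]].
det J = -79.0000.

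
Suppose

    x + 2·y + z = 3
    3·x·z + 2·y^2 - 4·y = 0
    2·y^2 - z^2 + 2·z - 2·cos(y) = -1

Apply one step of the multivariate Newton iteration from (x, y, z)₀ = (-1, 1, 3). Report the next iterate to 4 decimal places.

At (-1, 1, 3): F = (1.0000, -11.0000, -1.080605).
Jacobian J = [[1, 2, 1], [3·z, 4·y - 4, 3·x], [0, 4·y + 2·sin(y), -2·z + 2]].
At the point, J = [[1.0000, 2.0000, 1.0000], [9.0000, 0.0000, -3.0000], [0.0000, 5.682942, -4.0000]] (det J = 140.195304).
Solving J·Δ = −F gives Δ = (0.9057, -0.4781, -0.9495).
Then the next iterate is (x, y, z)₁ = (-0.0943, 0.5219, 2.0505).

(-0.0943, 0.5219, 2.0505)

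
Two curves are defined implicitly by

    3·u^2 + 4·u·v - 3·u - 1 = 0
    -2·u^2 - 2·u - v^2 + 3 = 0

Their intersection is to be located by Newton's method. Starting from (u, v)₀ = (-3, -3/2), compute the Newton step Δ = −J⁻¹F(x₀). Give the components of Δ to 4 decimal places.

(-0.6154, 5.8013)

At (-3, -3/2): F = (53.0000, -11.2500).
Jacobian J = [[6·u + 4·v - 3, 4·u], [-4·u - 2, -2·v]].
At the point, J = [[-27.0000, -12.0000], [10.0000, 3.0000]] (det J = 39.0000).
Solving J·Δ = −F gives Δ = (-0.6154, 5.8013).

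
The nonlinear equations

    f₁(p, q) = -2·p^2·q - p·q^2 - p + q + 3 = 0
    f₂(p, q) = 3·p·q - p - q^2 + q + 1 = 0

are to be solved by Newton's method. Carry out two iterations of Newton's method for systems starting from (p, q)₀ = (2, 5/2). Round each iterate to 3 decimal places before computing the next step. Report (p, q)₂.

(0.322, 3.024)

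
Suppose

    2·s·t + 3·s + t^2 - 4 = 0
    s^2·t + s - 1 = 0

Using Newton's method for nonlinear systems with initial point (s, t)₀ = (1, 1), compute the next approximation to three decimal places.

At (1, 1): F = (2.000, 1.000).
Jacobian J = [[2·t + 3, 2·s + 2·t], [2·s·t + 1, s^2]].
At the point, J = [[5.000, 4.000], [3.000, 1.000]] (det J = -7.000).
Solving J·Δ = −F gives Δ = (-0.286, -0.143).
Then the next iterate is (s, t)₁ = (0.714, 0.857).

(0.714, 0.857)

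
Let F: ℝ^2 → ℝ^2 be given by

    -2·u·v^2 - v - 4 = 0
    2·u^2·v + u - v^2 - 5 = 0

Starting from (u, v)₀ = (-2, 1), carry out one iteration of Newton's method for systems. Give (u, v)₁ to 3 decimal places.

(-1.838, 1.189)

At (-2, 1): F = (-1.000, 0.000).
Jacobian J = [[-2·v^2, -4·u·v - 1], [4·u·v + 1, 2·u^2 - 2·v]].
At the point, J = [[-2.000, 7.000], [-7.000, 6.000]] (det J = 37.000).
Solving J·Δ = −F gives Δ = (0.162, 0.189).
Then the next iterate is (u, v)₁ = (-1.838, 1.189).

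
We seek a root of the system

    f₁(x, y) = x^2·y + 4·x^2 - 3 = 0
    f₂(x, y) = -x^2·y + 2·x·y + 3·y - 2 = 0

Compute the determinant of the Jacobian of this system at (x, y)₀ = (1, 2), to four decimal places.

48.0000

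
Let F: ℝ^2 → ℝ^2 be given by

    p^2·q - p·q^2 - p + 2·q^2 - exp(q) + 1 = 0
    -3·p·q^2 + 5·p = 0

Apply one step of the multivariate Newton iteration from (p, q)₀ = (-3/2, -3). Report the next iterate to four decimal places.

(-1.7949, -1.5375)

At (-3/2, -3): F = (27.200213, 33.0000).
Jacobian J = [[2·p·q - q^2 - 1, p^2 - 2·p·q + 4·q - exp(q)], [-3·q^2 + 5, -6·p·q]].
At the point, J = [[-1.0000, -18.799787], [-22.0000, -27.0000]] (det J = -386.595316).
Solving J·Δ = −F gives Δ = (-0.2949, 1.4625).
Then the next iterate is (p, q)₁ = (-1.7949, -1.5375).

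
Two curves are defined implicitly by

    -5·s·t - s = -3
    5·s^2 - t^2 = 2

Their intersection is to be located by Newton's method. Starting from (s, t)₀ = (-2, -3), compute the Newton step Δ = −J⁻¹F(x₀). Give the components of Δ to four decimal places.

At (-2, -3): F = (-25.0000, 9.0000).
Jacobian J = [[-5·t - 1, -5·s], [10·s, -2·t]].
At the point, J = [[14.0000, 10.0000], [-20.0000, 6.0000]] (det J = 284.0000).
Solving J·Δ = −F gives Δ = (0.8451, 1.3169).

(0.8451, 1.3169)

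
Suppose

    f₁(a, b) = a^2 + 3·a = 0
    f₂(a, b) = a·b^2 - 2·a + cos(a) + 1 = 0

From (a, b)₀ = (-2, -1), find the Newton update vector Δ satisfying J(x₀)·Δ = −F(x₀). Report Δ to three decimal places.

At (-2, -1): F = (-2.000, 2.58385).
Jacobian J = [[2·a + 3, 0], [b^2 - sin(a) - 2, 2·a·b]].
At the point, J = [[-1.000, 0.000], [-0.09070, 4.000]] (det J = -4.000).
Solving J·Δ = −F gives Δ = (-2.000, -0.691).

(-2.000, -0.691)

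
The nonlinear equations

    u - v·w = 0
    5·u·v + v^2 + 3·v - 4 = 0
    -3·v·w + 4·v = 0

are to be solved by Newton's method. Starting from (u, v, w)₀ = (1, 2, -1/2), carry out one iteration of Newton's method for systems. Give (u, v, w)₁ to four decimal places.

At (1, 2, -1/2): F = (2.0000, 16.0000, 11.0000).
Jacobian J = [[1, -w, -v], [5·v, 5·u + 2·v + 3, 0], [0, -3·w + 4, -3·v]].
At the point, J = [[1.0000, 0.5000, -2.0000], [10.0000, 12.0000, 0.0000], [0.0000, 5.5000, -6.0000]] (det J = -152.0000).
Solving J·Δ = −F gives Δ = (-0.0526, -1.2895, 0.6513).
Then the next iterate is (u, v, w)₁ = (0.9474, 0.7105, 0.1513).

(0.9474, 0.7105, 0.1513)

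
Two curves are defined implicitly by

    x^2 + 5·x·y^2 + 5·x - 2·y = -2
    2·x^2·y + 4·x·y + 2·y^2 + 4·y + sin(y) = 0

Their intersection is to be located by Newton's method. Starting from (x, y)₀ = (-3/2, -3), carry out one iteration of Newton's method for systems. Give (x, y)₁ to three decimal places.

At (-3/2, -3): F = (-64.750, 10.35888).
Jacobian J = [[2·x + 5·y^2 + 5, 10·x·y - 2], [4·x·y + 4·y, 2·x^2 + 4·x + 4·y + cos(y) + 4]].
At the point, J = [[47.000, 43.000], [6.000, -10.48999]] (det J = -751.02965).
Solving J·Δ = −F gives Δ = (0.311, 1.166).
Then the next iterate is (x, y)₁ = (-1.189, -1.834).

(-1.189, -1.834)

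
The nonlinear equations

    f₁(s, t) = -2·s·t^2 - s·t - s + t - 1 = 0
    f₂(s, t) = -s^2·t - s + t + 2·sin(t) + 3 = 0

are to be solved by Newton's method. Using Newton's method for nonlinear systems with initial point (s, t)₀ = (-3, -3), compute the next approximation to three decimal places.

At (-3, -3): F = (44.000, 29.71776).
Jacobian J = [[-2·t^2 - t - 1, -4·s·t - s + 1], [-2·s·t - 1, -s^2 + 2·cos(t) + 1]].
At the point, J = [[-16.000, -32.000], [-19.000, -9.97998]] (det J = -448.32024).
Solving J·Δ = −F gives Δ = (1.142, 0.804).
Then the next iterate is (s, t)₁ = (-1.858, -2.196).

(-1.858, -2.196)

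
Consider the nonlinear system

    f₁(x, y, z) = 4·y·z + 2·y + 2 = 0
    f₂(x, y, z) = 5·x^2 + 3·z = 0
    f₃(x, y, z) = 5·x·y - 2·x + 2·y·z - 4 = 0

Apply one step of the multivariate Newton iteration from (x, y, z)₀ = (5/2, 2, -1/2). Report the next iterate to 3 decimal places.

At (5/2, 2, -1/2): F = (2.000, 29.750, 14.000).
Jacobian J = [[0, 4·z + 2, 4·y], [10·x, 0, 3], [5·y - 2, 5·x + 2·z, 2·y]].
At the point, J = [[0.000, 0.000, 8.000], [25.000, 0.000, 3.000], [8.000, 11.500, 4.000]] (det J = 2300.000).
Solving J·Δ = −F gives Δ = (-1.160, -0.323, -0.250).
Then the next iterate is (x, y, z)₁ = (1.340, 1.677, -0.750).

(1.340, 1.677, -0.750)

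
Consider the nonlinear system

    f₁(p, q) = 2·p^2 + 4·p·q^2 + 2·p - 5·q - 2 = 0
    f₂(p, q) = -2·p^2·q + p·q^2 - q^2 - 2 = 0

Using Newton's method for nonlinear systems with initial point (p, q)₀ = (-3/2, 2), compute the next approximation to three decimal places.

(-1.125, 0.966)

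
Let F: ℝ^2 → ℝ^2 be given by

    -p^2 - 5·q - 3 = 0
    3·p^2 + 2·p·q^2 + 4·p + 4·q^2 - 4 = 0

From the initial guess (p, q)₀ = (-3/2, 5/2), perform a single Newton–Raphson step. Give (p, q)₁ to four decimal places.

(-0.0952, -0.2071)

At (-3/2, 5/2): F = (-17.7500, 3.0000).
Jacobian J = [[-2·p, -5], [6·p + 2·q^2 + 4, 4·p·q + 8·q]].
At the point, J = [[3.0000, -5.0000], [7.5000, 5.0000]] (det J = 52.5000).
Solving J·Δ = −F gives Δ = (1.4048, -2.7071).
Then the next iterate is (p, q)₁ = (-0.0952, -0.2071).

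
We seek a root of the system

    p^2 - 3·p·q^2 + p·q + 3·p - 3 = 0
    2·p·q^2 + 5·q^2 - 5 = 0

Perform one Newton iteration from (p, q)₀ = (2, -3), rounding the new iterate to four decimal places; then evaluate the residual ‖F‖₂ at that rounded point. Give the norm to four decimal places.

20.8600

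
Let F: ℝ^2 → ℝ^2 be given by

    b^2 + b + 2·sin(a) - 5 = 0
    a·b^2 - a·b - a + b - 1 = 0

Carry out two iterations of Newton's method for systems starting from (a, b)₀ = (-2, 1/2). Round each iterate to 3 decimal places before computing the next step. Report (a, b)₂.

At (-2, 1/2): F = (-6.06859, 2.000).
Jacobian J = [[2·cos(a), 2·b + 1], [b^2 - b - 1, 2·a·b - a + 1]].
At the point, J = [[-0.83229, 2.000], [-1.250, 1.000]] (det J = 1.66771).
Solving J·Δ = −F gives Δ = (6.037, 5.547).
Then the next iterate is (a, b)₁ = (4.037, 6.047).
Round to (4.037, 6.047) and repeat: F = (36.05228, 124.21605), J = [[-1.25040, 13.094], [29.51921, 45.78648]].
Δ = (0.055, -2.748), so (a, b)₂ = (4.092, 3.299).

(4.092, 3.299)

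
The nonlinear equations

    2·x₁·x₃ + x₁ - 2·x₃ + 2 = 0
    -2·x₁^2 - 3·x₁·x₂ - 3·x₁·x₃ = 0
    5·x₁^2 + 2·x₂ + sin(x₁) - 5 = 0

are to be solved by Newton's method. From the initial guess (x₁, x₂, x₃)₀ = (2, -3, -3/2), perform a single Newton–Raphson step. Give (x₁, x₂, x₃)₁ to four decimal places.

(1.1120, 0.7407, -2.8880)

At (2, -3, -3/2): F = (1.0000, 19.0000, 9.909297).
Jacobian J = [[2·x₃ + 1, 0, 2·x₁ - 2], [-4·x₁ - 3·x₂ - 3·x₃, -3·x₁, -3·x₁], [10·x₁ + cos(x₁), 2, 0]].
At the point, J = [[-2.0000, 0.0000, 2.0000], [5.5000, -6.0000, -6.0000], [19.583853, 2.0000, 0.0000]] (det J = 233.006238).
Solving J·Δ = −F gives Δ = (-0.8880, 3.7407, -1.3880).
Then the next iterate is (x₁, x₂, x₃)₁ = (1.1120, 0.7407, -2.8880).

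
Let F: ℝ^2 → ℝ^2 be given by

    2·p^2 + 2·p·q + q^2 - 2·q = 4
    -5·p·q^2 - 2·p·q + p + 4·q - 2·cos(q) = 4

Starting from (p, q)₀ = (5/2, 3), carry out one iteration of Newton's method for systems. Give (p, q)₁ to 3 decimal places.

At (5/2, 3): F = (26.500, -115.02002).
Jacobian J = [[4·p + 2·q, 2·p + 2·q - 2], [-5·q^2 - 2·q + 1, -10·p·q - 2·p + 2·sin(q) + 4]].
At the point, J = [[16.000, 9.000], [-50.000, -75.71776]] (det J = -761.48416).
Solving J·Δ = −F gives Δ = (-1.276, -0.677).
Then the next iterate is (p, q)₁ = (1.224, 2.323).

(1.224, 2.323)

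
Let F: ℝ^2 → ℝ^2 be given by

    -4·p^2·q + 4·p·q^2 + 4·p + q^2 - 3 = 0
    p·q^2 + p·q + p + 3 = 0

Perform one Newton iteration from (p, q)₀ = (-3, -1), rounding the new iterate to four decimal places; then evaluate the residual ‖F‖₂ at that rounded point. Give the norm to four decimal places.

0.7727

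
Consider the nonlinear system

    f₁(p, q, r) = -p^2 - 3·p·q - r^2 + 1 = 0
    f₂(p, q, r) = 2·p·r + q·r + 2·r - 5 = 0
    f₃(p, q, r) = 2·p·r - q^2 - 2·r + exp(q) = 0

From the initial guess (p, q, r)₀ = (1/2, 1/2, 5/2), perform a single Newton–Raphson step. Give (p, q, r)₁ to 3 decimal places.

(0.335, 1.302, 1.092)

At (1/2, 1/2, 5/2): F = (-6.250, 3.750, -1.10128).
Jacobian J = [[-2·p - 3·q, -3·p, -2·r], [2·r, r, 2·p + q + 2], [2·r, -2·q + exp(q), 2·p - 2]].
At the point, J = [[-2.500, -1.500, -5.000], [5.000, 2.500, 3.500], [5.000, 0.64872, -1.000]] (det J = 24.45828).
Solving J·Δ = −F gives Δ = (-0.165, 0.802, -1.408).
Then the next iterate is (p, q, r)₁ = (0.335, 1.302, 1.092).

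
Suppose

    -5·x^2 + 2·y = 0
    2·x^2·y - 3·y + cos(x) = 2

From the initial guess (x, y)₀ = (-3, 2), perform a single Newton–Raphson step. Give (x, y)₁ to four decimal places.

(-1.6558, 2.3374)

At (-3, 2): F = (-41.0000, 27.010008).
Jacobian J = [[-10·x, 2], [4·x·y - sin(x), 2·x^2 - 3]].
At the point, J = [[30.0000, 2.0000], [-23.858880, 15.0000]] (det J = 497.717760).
Solving J·Δ = −F gives Δ = (1.3442, 0.3374).
Then the next iterate is (x, y)₁ = (-1.6558, 2.3374).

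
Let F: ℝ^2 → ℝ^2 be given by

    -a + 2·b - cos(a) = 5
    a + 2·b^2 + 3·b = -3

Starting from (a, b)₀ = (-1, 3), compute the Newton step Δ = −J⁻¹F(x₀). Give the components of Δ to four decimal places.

At (-1, 3): F = (1.459698, 29.0000).
Jacobian J = [[sin(a) - 1, 2], [1, 4·b + 3]].
At the point, J = [[-1.841471, 2.0000], [1.0000, 15.0000]] (det J = -29.622065).
Solving J·Δ = −F gives Δ = (-1.2188, -1.8521).

(-1.2188, -1.8521)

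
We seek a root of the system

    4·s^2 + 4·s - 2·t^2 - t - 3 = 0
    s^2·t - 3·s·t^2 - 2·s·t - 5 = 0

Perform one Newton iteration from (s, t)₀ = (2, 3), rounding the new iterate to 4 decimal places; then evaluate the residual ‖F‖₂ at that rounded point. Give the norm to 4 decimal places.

At (2, 3): F = (0.0000, -59.0000).
Jacobian J = [[8·s + 4, -4·t - 1], [2·s·t - 3·t^2 - 2·t, s^2 - 6·s·t - 2·s]].
At the point, J = [[20.0000, -13.0000], [-21.0000, -36.0000]] (det J = -993.0000).
Solving J·Δ = −F gives Δ = (-0.7724, -1.1883).
Then the next iterate is (s, t)₁ = (1.2276, 1.8117).
Re-evaluating at (1.2276, 1.8117): F = (-0.437807, -18.805746), so ‖F‖₂ = 18.8108.

18.8108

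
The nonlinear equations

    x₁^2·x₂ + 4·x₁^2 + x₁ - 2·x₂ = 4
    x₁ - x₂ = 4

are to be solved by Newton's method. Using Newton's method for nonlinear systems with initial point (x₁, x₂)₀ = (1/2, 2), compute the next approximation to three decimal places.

(-0.190, -4.190)

At (1/2, 2): F = (-6.000, -5.500).
Jacobian J = [[2·x₁·x₂ + 8·x₁ + 1, x₁^2 - 2], [1, -1]].
At the point, J = [[7.000, -1.750], [1.000, -1.000]] (det J = -5.250).
Solving J·Δ = −F gives Δ = (-0.690, -6.190).
Then the next iterate is (x₁, x₂)₁ = (-0.190, -4.190).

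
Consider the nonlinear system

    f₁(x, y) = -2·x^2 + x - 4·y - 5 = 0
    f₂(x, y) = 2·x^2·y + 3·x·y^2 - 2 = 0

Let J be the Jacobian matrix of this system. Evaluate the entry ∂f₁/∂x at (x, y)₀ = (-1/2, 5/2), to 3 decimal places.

∂f₁/∂x = -4·x + 1.
At (-1/2, 5/2) this is 3.000.

3.000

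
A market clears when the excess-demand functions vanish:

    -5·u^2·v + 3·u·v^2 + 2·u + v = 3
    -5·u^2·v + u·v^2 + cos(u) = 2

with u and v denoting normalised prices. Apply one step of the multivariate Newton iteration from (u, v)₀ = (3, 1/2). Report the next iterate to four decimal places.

At (3, 1/2): F = (-16.7500, -24.739992).
Jacobian J = [[-10·u·v + 3·v^2 + 2, -5·u^2 + 6·u·v + 1], [-10·u·v + v^2 - sin(u), -5·u^2 + 2·u·v]].
At the point, J = [[-12.2500, -35.0000], [-14.891120, -42.0000]] (det J = -6.689200).
Solving J·Δ = −F gives Δ = (-24.2779, 8.0187).
Then the next iterate is (u, v)₁ = (-21.2779, 8.5187).

(-21.2779, 8.5187)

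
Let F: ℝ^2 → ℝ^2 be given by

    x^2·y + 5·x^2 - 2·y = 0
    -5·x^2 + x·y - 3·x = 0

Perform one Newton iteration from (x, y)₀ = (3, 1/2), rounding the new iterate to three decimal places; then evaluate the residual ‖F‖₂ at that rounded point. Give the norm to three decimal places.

At (3, 1/2): F = (48.500, -52.500).
Jacobian J = [[2·x·y + 10·x, x^2 - 2], [-10·x + y - 3, x]].
At the point, J = [[33.000, 7.000], [-32.500, 3.000]] (det J = 326.500).
Solving J·Δ = −F gives Δ = (-1.571, 0.479).
Then the next iterate is (x, y)₁ = (1.429, 0.979).
Re-evaluating at (1.429, 0.979): F = (10.25136, -13.09821), so ‖F‖₂ = 16.633.

16.633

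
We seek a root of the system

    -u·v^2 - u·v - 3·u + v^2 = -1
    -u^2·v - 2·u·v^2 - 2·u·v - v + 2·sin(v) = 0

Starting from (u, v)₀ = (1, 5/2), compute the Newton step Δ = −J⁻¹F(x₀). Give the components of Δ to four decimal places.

At (1, 5/2): F = (-4.5000, -21.303056).
Jacobian J = [[-v^2 - v - 3, -2·u·v - u + 2·v], [-2·u·v - 2·v^2 - 2·v, -u^2 - 4·u·v - 2·u + 2·cos(v) - 1]].
At the point, J = [[-11.7500, -1.0000], [-22.5000, -15.602287]] (det J = 160.826875).
Solving J·Δ = −F gives Δ = (-0.3041, -0.9268).

(-0.3041, -0.9268)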